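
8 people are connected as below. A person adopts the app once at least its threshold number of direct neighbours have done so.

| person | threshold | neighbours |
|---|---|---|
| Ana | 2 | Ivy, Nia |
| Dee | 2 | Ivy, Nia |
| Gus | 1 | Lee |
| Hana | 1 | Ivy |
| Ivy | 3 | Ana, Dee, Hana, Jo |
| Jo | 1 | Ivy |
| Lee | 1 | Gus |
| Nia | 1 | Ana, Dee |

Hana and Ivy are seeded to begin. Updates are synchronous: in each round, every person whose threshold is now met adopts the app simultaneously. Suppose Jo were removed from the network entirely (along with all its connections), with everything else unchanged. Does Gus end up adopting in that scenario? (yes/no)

With Jo removed:
Round 1 — Hana, Ivy adopt the app (initial).
Round 2 — no new adoptions; cascade stops.

no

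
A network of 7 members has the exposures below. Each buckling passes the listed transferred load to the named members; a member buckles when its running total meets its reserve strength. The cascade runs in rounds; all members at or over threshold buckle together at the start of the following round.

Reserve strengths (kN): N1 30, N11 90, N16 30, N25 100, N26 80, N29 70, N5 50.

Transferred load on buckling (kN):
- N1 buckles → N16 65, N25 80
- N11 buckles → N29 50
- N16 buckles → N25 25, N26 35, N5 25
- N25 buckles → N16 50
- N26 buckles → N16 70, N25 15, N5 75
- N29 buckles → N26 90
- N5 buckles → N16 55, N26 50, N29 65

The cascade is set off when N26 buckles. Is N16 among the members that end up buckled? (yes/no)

Round 1 — N26 buckles (initial).
  N16: +70 → 70 ≥ 30
  N25: +15 → 15 < 100
  N5: +75 → 75 ≥ 50
Round 2 — N16, N5 buckle.
  N25: +25 → 40 < 100
  N29: +65 → 65 < 70
No further bucklings.

yes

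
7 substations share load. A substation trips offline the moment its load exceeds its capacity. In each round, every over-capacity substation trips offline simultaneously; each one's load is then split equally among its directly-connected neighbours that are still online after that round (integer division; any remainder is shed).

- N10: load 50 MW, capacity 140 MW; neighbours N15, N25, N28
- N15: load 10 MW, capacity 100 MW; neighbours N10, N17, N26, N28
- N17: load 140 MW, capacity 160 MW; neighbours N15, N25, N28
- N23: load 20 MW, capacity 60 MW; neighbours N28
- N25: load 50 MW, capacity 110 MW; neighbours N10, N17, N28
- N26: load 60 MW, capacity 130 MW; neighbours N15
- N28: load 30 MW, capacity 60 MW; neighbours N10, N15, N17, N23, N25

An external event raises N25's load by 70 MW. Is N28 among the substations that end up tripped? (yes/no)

Round 1 — N25 at 120 > 110. N25 trips offline.
  N25 sheds 120 MW to N10, N17, N28: 40 each.
    N10: 50+40 = 90 ≤ 140
    N17: 140+40 = 180 > 160
    N28: 30+40 = 70 > 60
Round 2 — N17, N28 trip offline.
  N17 sheds 180 MW to N15: 180 each.
    N15: 10+180 = 190 > 100
  N28 sheds 70 MW to N10, N15, N23: 23 each (1 lost).
    N10: 90+23 = 113 ≤ 140
    N15: 190+23 = 213 > 100
    N23: 20+23 = 43 ≤ 60
Round 3 — N15 trips offline.
  N15 sheds 213 MW to N10, N26: 106 each (1 lost).
    N10: 113+106 = 219 > 140
    N26: 60+106 = 166 > 130
Round 4 — N10, N26 trip offline.
  N10 sheds 219 MW: no online neighbours, lost.
  N26 sheds 166 MW: no online neighbours, lost.
No further trips.

yes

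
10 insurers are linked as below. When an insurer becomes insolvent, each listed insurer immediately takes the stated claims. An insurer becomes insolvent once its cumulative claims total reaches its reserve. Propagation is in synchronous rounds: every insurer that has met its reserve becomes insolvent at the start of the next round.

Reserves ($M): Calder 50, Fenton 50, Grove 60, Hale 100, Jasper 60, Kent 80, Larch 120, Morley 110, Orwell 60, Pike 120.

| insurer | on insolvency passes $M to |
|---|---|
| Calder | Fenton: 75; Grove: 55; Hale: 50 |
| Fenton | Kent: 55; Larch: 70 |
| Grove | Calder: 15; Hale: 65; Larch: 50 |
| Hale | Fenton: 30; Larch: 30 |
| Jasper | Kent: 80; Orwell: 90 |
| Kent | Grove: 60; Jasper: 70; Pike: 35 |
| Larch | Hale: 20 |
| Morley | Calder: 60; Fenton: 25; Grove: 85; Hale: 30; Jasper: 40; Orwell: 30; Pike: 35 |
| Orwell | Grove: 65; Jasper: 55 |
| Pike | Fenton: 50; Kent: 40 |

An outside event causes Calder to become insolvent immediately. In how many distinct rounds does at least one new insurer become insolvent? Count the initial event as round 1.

2

Round 1 — Calder becomes insolvent (initial).
  Fenton: +75 → 75 ≥ 50
  Grove: +55 → 55 < 60
  Hale: +50 → 50 < 100
Round 2 — Fenton becomes insolvent.
  Kent: +55 → 55 < 80
  Larch: +70 → 70 < 120
No further insolvencies.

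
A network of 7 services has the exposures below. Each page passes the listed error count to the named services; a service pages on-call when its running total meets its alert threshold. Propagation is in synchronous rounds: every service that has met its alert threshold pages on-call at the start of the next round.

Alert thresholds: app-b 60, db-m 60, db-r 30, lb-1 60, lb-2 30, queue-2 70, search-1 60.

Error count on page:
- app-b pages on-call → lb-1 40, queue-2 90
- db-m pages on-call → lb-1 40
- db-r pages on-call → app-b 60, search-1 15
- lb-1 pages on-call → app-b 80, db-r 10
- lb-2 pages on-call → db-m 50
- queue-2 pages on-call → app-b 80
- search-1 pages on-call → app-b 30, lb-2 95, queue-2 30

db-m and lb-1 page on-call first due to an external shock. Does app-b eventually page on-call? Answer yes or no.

Round 1 — db-m, lb-1 page on-call (initial).
  app-b: +80 → 80 ≥ 60
  db-r: +10 → 10 < 30
Round 2 — app-b pages on-call.
  queue-2: +90 → 90 ≥ 70
Round 3 — queue-2 pages on-call.
No further pages.

yes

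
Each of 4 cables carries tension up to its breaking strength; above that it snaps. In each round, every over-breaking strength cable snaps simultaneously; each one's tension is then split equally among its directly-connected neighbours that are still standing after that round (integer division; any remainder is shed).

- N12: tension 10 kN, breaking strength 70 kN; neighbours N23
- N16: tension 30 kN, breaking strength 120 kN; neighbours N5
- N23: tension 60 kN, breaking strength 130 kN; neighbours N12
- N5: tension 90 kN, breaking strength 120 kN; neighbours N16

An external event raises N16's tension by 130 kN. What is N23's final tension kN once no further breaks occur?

Round 1 — N16 at 160 > 120. N16 snaps.
  N16 sheds 160 kN to N5: 160 each.
    N5: 90+160 = 250 > 120
Round 2 — N5 snaps.
  N5 sheds 250 kN: no online neighbours, lost.
No further breaks.

60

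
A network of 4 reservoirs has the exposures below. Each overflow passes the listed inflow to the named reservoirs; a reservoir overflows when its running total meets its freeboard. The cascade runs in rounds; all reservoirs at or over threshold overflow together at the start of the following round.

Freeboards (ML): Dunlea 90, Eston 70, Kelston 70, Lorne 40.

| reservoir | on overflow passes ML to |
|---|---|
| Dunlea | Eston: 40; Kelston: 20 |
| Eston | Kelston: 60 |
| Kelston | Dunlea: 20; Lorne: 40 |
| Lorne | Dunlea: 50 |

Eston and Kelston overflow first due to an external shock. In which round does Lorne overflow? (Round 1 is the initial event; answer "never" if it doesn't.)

2

Round 1 — Eston, Kelston overflow (initial).
  Dunlea: +20 → 20 < 90
  Lorne: +40 → 40 ≥ 40
Round 2 — Lorne overflows.
  Dunlea: +50 → 70 < 90
No further overflows.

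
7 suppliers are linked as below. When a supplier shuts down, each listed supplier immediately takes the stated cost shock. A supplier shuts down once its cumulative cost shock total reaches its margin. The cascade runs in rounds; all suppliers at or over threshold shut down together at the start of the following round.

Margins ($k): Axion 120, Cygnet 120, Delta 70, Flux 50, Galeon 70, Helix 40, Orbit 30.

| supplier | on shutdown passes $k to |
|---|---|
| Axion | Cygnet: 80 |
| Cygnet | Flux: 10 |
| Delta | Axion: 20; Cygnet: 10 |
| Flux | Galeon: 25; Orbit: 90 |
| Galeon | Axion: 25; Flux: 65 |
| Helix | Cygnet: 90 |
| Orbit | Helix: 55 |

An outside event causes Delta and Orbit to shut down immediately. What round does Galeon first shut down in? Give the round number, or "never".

never

Round 1 — Delta, Orbit shut down (initial).
  Axion: +20 → 20 < 120
  Cygnet: +10 → 10 < 120
  Helix: +55 → 55 ≥ 40
Round 2 — Helix shuts down.
  Cygnet: +90 → 100 < 120
No further shutdowns.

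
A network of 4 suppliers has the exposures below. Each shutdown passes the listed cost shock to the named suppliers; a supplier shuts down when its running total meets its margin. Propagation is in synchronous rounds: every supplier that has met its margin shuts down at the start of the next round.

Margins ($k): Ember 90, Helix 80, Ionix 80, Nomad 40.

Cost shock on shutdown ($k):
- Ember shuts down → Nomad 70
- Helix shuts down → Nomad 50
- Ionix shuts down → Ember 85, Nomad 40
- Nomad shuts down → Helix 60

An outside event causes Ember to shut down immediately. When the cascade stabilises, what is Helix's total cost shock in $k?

60

Round 1 — Ember shuts down (initial).
  Nomad: +70 → 70 ≥ 40
Round 2 — Nomad shuts down.
  Helix: +60 → 60 < 80
No further shutdowns.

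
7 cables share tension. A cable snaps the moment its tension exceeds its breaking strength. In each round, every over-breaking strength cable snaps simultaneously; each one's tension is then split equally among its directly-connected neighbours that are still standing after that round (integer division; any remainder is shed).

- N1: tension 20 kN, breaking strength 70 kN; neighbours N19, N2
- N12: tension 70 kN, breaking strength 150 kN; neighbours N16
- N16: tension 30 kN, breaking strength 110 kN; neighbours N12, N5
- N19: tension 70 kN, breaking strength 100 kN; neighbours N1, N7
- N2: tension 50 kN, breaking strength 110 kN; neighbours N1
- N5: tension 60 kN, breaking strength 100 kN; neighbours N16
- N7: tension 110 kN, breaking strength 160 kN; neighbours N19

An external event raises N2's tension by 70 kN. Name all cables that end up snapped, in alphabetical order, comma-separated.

N1, N19, N2, N7

Round 1 — N2 at 120 > 110. N2 snaps.
  N2 sheds 120 kN to N1: 120 each.
    N1: 20+120 = 140 > 70
Round 2 — N1 snaps.
  N1 sheds 140 kN to N19: 140 each.
    N19: 70+140 = 210 > 100
Round 3 — N19 snaps.
  N19 sheds 210 kN to N7: 210 each.
    N7: 110+210 = 320 > 160
Round 4 — N7 snaps.
  N7 sheds 320 kN: no online neighbours, lost.
No further breaks.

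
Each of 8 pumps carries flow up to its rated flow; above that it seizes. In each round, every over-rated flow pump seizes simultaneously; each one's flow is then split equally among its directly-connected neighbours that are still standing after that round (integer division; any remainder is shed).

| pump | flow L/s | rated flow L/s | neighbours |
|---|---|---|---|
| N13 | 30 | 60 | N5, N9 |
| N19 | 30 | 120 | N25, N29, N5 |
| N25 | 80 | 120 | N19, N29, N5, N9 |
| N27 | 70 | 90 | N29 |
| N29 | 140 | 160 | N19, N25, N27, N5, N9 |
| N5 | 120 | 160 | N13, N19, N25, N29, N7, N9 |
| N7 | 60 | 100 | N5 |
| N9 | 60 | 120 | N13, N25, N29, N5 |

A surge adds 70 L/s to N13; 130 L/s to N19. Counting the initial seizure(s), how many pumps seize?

8

Round 1 — N13 at 100 > 60; N19 at 160 > 120. N13, N19 seize.
  N13 sheds 100 L/s to N5, N9: 50 each.
    N5: 120+50 = 170 > 160
    N9: 60+50 = 110 ≤ 120
  N19 sheds 160 L/s to N25, N29, N5: 53 each (1 lost).
    N25: 80+53 = 133 > 120
    N29: 140+53 = 193 > 160
    N5: 170+53 = 223 > 160
Round 2 — N25, N29, N5 seize.
  N25 sheds 133 L/s to N9: 133 each.
    N9: 110+133 = 243 > 120
  N29 sheds 193 L/s to N27, N9: 96 each (1 lost).
    N27: 70+96 = 166 > 90
    N9: 243+96 = 339 > 120
  N5 sheds 223 L/s to N7, N9: 111 each (1 lost).
    N7: 60+111 = 171 > 100
    N9: 339+111 = 450 > 120
Round 3 — N27, N7, N9 seize.
  N27 sheds 166 L/s: no online neighbours, lost.
  N7 sheds 171 L/s: no online neighbours, lost.
  N9 sheds 450 L/s: no online neighbours, lost.
No further seizures.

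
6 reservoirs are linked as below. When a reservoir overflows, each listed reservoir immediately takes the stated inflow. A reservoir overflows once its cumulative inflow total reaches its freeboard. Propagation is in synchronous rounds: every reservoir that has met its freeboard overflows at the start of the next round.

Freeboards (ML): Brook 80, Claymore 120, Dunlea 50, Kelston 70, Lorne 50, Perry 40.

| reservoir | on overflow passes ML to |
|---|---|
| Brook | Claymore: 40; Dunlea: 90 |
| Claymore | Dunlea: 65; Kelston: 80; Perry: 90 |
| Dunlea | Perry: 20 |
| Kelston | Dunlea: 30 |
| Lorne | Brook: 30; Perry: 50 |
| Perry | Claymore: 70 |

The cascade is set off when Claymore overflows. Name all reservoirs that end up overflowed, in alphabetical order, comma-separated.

Claymore, Dunlea, Kelston, Perry

Round 1 — Claymore overflows (initial).
  Dunlea: +65 → 65 ≥ 50
  Kelston: +80 → 80 ≥ 70
  Perry: +90 → 90 ≥ 40
Round 2 — Dunlea, Kelston, Perry overflow.
No further overflows.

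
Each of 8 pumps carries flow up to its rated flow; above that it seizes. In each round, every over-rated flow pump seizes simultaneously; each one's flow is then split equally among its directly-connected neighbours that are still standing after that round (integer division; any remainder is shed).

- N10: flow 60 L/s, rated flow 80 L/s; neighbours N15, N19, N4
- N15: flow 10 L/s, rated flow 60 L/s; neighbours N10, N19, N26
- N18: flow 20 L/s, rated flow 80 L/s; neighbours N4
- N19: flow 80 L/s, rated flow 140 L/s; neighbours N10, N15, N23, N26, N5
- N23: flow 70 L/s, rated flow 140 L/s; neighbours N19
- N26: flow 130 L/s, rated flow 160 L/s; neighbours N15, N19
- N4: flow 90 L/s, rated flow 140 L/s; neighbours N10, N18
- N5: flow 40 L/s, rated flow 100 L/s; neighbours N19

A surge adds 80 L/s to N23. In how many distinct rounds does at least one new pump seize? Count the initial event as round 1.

5

Round 1 — N23 at 150 > 140. N23 seizes.
  N23 sheds 150 L/s to N19: 150 each.
    N19: 80+150 = 230 > 140
Round 2 — N19 seizes.
  N19 sheds 230 L/s to N10, N15, N26, N5: 57 each (2 lost).
    N10: 60+57 = 117 > 80
    N15: 10+57 = 67 > 60
    N26: 130+57 = 187 > 160
    N5: 40+57 = 97 ≤ 100
Round 3 — N10, N15, N26 seize.
  N10 sheds 117 L/s to N4: 117 each.
    N4: 90+117 = 207 > 140
  N15 sheds 67 L/s: no online neighbours, lost.
  N26 sheds 187 L/s: no online neighbours, lost.
Round 4 — N4 seizes.
  N4 sheds 207 L/s to N18: 207 each.
    N18: 20+207 = 227 > 80
Round 5 — N18 seizes.
  N18 sheds 227 L/s: no online neighbours, lost.
No further seizures.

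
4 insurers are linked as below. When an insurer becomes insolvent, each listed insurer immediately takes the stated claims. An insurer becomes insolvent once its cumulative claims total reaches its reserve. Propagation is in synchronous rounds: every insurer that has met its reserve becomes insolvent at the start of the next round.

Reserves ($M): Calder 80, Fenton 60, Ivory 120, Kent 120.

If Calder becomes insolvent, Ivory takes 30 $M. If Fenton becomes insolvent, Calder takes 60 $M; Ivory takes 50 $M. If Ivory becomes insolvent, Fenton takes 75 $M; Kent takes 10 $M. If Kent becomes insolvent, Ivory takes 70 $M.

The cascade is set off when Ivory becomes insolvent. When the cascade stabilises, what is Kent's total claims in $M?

Round 1 — Ivory becomes insolvent (initial).
  Fenton: +75 → 75 ≥ 60
  Kent: +10 → 10 < 120
Round 2 — Fenton becomes insolvent.
  Calder: +60 → 60 < 80
No further insolvencies.

10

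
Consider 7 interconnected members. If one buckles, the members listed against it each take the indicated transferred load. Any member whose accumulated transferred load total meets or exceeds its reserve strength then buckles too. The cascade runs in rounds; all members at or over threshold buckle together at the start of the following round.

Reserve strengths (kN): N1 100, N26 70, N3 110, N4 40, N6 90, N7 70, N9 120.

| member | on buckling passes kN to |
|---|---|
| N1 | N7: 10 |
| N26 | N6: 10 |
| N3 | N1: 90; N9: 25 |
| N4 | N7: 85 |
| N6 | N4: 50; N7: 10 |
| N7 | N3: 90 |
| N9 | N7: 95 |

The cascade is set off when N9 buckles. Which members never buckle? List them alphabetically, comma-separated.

Round 1 — N9 buckles (initial).
  N7: +95 → 95 ≥ 70
Round 2 — N7 buckles.
  N3: +90 → 90 < 110
No further bucklings.

N1, N26, N3, N4, N6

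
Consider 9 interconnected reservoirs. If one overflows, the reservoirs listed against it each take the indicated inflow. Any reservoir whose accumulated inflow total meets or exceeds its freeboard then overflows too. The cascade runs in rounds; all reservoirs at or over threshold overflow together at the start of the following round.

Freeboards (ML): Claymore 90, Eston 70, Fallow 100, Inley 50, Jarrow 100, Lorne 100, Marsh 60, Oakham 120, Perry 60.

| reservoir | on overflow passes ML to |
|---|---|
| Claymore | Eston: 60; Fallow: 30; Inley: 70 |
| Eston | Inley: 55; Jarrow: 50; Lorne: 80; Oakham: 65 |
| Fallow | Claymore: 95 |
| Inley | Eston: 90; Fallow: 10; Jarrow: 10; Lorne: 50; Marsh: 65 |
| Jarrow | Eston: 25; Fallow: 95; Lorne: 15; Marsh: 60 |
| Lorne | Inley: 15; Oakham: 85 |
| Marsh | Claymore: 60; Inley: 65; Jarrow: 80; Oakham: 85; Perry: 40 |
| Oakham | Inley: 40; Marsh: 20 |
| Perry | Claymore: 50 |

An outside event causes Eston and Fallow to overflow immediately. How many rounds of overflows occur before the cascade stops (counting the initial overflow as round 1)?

4

Round 1 — Eston, Fallow overflow (initial).
  Claymore: +95 → 95 ≥ 90
  Inley: +55 → 55 ≥ 50
  Jarrow: +50 → 50 < 100
  Lorne: +80 → 80 < 100
  Oakham: +65 → 65 < 120
Round 2 — Claymore, Inley overflow.
  Jarrow: +10 → 60 < 100
  Lorne: +50 → 130 ≥ 100
  Marsh: +65 → 65 ≥ 60
Round 3 — Lorne, Marsh overflow.
  Jarrow: +80 → 140 ≥ 100
  Oakham: +85+85 → 235 ≥ 120
  Perry: +40 → 40 < 60
Round 4 — Jarrow, Oakham overflow.
No further overflows.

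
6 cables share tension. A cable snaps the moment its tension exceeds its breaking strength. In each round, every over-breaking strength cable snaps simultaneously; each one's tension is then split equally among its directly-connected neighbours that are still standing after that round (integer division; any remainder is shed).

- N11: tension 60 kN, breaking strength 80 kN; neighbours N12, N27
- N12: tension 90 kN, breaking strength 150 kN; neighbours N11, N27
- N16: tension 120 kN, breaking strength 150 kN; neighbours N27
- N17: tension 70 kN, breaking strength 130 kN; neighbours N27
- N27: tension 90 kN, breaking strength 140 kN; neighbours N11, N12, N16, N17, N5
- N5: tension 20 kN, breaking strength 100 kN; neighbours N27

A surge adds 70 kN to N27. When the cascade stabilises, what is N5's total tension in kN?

52

Round 1 — N27 at 160 > 140. N27 snaps.
  N27 sheds 160 kN to N11, N12, N16, N17, N5: 32 each.
    N11: 60+32 = 92 > 80
    N12: 90+32 = 122 ≤ 150
    N16: 120+32 = 152 > 150
    N17: 70+32 = 102 ≤ 130
    N5: 20+32 = 52 ≤ 100
Round 2 — N11, N16 snap.
  N11 sheds 92 kN to N12: 92 each.
    N12: 122+92 = 214 > 150
  N16 sheds 152 kN: no online neighbours, lost.
Round 3 — N12 snaps.
  N12 sheds 214 kN: no online neighbours, lost.
No further breaks.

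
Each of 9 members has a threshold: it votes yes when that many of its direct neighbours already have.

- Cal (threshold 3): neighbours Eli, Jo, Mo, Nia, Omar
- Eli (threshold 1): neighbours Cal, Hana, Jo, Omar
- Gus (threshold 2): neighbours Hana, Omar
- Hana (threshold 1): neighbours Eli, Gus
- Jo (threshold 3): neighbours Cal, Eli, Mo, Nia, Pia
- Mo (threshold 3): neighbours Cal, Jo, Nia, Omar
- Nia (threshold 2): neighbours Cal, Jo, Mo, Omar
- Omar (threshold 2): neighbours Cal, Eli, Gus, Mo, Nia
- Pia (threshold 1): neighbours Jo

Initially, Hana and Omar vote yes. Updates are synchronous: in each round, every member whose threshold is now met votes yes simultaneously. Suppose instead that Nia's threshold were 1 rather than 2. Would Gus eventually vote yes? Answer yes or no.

With Nia's threshold at 1:
Round 1 — Hana, Omar vote yes (initial).
Round 2 — checking thresholds:
  Cal: 1 of 5 neighbours < 3, below threshold.
  Eli: 2 of 4 neighbours ≥ 1, votes yes.
  Gus: 2 of 2 neighbours ≥ 2, votes yes.
  Mo: 1 of 4 neighbours < 3, below threshold.
  Nia: 1 of 4 neighbours ≥ 1, votes yes.
Round 3 — checking thresholds:
  Cal: 3 of 5 neighbours ≥ 3, votes yes.
  Jo: 2 of 5 neighbours < 3, below threshold.
  Mo: 2 of 4 neighbours < 3, below threshold.
Round 4 — checking thresholds:
  Jo: 3 of 5 neighbours ≥ 3, votes yes.
  Mo: 3 of 4 neighbours ≥ 3, votes yes.
Round 5 — checking thresholds:
  Pia: 1 of 1 neighbours ≥ 1, votes yes.
Round 6 — no new yes votes; cascade stops.

yes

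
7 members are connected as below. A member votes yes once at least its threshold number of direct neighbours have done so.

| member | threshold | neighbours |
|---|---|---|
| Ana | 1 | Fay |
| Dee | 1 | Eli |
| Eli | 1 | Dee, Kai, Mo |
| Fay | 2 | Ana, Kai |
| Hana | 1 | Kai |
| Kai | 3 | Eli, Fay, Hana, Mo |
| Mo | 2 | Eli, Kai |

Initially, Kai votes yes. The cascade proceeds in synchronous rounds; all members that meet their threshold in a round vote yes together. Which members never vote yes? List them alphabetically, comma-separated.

Round 1 — Kai votes yes (initial).
Round 2 — checking thresholds:
  Eli: 1 of 3 neighbours ≥ 1, votes yes.
  Fay: 1 of 2 neighbours < 2, below threshold.
  Hana: 1 of 1 neighbours ≥ 1, votes yes.
  Mo: 1 of 2 neighbours < 2, below threshold.
Round 3 — checking thresholds:
  Dee: 1 of 1 neighbours ≥ 1, votes yes.
  Fay: 1 of 2 neighbours < 2, below threshold.
  Mo: 2 of 2 neighbours ≥ 2, votes yes.
Round 4 — no new yes votes; cascade stops.

Ana, Fay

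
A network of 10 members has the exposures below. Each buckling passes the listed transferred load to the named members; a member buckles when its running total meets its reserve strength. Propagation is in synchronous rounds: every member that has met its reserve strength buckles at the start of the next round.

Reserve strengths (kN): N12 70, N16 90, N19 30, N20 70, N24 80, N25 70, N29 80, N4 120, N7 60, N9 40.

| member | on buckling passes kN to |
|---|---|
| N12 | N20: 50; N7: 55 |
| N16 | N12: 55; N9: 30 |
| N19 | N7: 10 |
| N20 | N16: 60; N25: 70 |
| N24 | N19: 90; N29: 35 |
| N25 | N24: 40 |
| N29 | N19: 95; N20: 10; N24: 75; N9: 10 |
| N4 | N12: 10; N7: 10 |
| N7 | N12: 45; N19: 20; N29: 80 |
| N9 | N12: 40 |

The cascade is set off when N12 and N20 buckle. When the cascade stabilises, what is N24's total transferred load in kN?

Round 1 — N12, N20 buckle (initial).
  N16: +60 → 60 < 90
  N25: +70 → 70 ≥ 70
  N7: +55 → 55 < 60
Round 2 — N25 buckles.
  N24: +40 → 40 < 80
No further bucklings.

40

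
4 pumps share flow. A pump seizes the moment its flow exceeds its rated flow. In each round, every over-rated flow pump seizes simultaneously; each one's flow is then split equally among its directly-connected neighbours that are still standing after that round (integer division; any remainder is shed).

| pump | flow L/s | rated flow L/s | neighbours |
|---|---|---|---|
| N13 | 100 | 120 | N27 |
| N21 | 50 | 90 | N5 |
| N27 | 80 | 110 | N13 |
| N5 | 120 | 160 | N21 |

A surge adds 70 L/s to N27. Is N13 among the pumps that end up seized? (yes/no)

yes

Round 1 — N27 at 150 > 110. N27 seizes.
  N27 sheds 150 L/s to N13: 150 each.
    N13: 100+150 = 250 > 120
Round 2 — N13 seizes.
  N13 sheds 250 L/s: no online neighbours, lost.
No further seizures.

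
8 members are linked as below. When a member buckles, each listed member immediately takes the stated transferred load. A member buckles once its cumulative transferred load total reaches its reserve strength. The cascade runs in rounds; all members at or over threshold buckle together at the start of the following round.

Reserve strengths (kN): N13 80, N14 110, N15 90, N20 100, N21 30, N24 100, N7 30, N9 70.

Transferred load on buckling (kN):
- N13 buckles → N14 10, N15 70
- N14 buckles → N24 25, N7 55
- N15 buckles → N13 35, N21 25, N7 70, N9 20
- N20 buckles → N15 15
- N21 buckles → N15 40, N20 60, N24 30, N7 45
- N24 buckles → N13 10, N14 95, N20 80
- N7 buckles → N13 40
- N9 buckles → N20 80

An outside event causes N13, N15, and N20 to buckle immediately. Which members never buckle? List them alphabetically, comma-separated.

N14, N21, N24, N9

Round 1 — N13, N15, N20 buckle (initial).
  N14: +10 → 10 < 110
  N21: +25 → 25 < 30
  N7: +70 → 70 ≥ 30
  N9: +20 → 20 < 70
Round 2 — N7 buckles.
No further bucklings.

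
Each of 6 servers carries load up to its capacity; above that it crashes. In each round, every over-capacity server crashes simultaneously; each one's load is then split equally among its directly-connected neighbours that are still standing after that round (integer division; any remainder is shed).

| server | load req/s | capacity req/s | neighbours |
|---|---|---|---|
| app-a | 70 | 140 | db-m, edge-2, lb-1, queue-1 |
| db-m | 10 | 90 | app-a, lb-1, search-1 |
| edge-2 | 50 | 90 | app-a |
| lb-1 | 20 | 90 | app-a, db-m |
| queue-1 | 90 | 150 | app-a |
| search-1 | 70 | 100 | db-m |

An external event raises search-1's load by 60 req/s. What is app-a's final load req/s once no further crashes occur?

140

Round 1 — search-1 at 130 > 100. search-1 crashes.
  search-1 sheds 130 req/s to db-m: 130 each.
    db-m: 10+130 = 140 > 90
Round 2 — db-m crashes.
  db-m sheds 140 req/s to app-a, lb-1: 70 each.
    app-a: 70+70 = 140 ≤ 140
    lb-1: 20+70 = 90 ≤ 90
No further crashes.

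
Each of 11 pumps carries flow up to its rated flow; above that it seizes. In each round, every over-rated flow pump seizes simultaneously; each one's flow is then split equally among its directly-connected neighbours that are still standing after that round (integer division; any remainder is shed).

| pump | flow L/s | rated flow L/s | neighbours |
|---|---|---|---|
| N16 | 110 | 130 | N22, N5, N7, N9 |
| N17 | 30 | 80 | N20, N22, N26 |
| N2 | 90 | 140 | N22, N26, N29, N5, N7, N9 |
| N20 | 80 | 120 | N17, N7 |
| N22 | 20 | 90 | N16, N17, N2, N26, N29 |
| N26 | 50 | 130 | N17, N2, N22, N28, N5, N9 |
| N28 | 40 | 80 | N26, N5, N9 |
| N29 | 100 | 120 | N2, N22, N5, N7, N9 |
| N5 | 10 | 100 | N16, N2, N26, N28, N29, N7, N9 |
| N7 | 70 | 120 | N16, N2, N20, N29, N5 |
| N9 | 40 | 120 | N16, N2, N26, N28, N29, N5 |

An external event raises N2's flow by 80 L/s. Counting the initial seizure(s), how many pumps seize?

Round 1 — N2 at 170 > 140. N2 seizes.
  N2 sheds 170 L/s to N22, N26, N29, N5, N7, N9: 28 each (2 lost).
    N22: 20+28 = 48 ≤ 90
    N26: 50+28 = 78 ≤ 130
    N29: 100+28 = 128 > 120
    N5: 10+28 = 38 ≤ 100
    N7: 70+28 = 98 ≤ 120
    N9: 40+28 = 68 ≤ 120
Round 2 — N29 seizes.
  N29 sheds 128 L/s to N22, N5, N7, N9: 32 each.
    N22: 48+32 = 80 ≤ 90
    N5: 38+32 = 70 ≤ 100
    N7: 98+32 = 130 > 120
    N9: 68+32 = 100 ≤ 120
Round 3 — N7 seizes.
  N7 sheds 130 L/s to N16, N20, N5: 43 each (1 lost).
    N16: 110+43 = 153 > 130
    N20: 80+43 = 123 > 120
    N5: 70+43 = 113 > 100
Round 4 — N16, N20, N5 seize.
  N16 sheds 153 L/s to N22, N9: 76 each (1 lost).
    N22: 80+76 = 156 > 90
    N9: 100+76 = 176 > 120
  N20 sheds 123 L/s to N17: 123 each.
    N17: 30+123 = 153 > 80
  N5 sheds 113 L/s to N26, N28, N9: 37 each (2 lost).
    N26: 78+37 = 115 ≤ 130
    N28: 40+37 = 77 ≤ 80
    N9: 176+37 = 213 > 120
Round 5 — N17, N22, N9 seize.
  N17 sheds 153 L/s to N26: 153 each.
    N26: 115+153 = 268 > 130
  N22 sheds 156 L/s to N26: 156 each.
    N26: 268+156 = 424 > 130
  N9 sheds 213 L/s to N26, N28: 106 each (1 lost).
    N26: 424+106 = 530 > 130
    N28: 77+106 = 183 > 80
Round 6 — N26, N28 seize.
  N26 sheds 530 L/s: no online neighbours, lost.
  N28 sheds 183 L/s: no online neighbours, lost.
No further seizures.

11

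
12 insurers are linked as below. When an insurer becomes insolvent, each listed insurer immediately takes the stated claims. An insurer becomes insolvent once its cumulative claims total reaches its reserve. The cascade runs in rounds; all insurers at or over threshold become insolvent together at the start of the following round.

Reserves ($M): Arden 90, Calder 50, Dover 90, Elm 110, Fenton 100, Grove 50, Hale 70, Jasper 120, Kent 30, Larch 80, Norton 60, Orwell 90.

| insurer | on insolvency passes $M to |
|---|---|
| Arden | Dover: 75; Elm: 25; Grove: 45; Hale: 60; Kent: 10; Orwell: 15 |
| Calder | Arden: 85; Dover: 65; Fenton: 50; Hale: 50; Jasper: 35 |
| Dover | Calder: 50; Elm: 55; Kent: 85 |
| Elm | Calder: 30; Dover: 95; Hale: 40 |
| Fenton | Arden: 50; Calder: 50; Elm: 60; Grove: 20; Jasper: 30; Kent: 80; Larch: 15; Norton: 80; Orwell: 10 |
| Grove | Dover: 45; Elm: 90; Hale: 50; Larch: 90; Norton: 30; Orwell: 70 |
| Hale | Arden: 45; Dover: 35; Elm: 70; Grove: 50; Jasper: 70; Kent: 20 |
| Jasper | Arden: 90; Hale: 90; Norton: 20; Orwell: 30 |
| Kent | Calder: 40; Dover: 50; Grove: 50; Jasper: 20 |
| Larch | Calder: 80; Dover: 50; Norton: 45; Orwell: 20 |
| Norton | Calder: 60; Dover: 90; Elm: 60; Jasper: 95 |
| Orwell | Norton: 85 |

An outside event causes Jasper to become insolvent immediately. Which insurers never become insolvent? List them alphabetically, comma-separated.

Round 1 — Jasper becomes insolvent (initial).
  Arden: +90 → 90 ≥ 90
  Hale: +90 → 90 ≥ 70
  Norton: +20 → 20 < 60
  Orwell: +30 → 30 < 90
Round 2 — Arden, Hale become insolvent.
  Dover: +75+35 → 110 ≥ 90
  Elm: +25+70 → 95 < 110
  Grove: +45+50 → 95 ≥ 50
  Kent: +10+20 → 30 ≥ 30
  Orwell: +15 → 45 < 90
Round 3 — Dover, Grove, Kent become insolvent.
  Calder: +50+40 → 90 ≥ 50
  Elm: +55+90 → 240 ≥ 110
  Larch: +90 → 90 ≥ 80
  Norton: +30 → 50 < 60
  Orwell: +70 → 115 ≥ 90
Round 4 — Calder, Elm, Larch, Orwell become insolvent.
  Fenton: +50 → 50 < 100
  Norton: +45+85 → 180 ≥ 60
Round 5 — Norton becomes insolvent.
No further insolvencies.

Fenton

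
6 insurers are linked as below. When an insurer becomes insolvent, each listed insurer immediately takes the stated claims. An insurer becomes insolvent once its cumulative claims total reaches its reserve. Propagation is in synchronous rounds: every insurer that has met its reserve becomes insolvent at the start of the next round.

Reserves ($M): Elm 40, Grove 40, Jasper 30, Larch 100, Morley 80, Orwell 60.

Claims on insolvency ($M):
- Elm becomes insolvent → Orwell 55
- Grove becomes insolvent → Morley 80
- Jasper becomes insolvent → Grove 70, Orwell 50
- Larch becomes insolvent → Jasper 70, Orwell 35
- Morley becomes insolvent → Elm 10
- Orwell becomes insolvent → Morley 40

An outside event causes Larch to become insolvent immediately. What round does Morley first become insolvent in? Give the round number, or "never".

4

Round 1 — Larch becomes insolvent (initial).
  Jasper: +70 → 70 ≥ 30
  Orwell: +35 → 35 < 60
Round 2 — Jasper becomes insolvent.
  Grove: +70 → 70 ≥ 40
  Orwell: +50 → 85 ≥ 60
Round 3 — Grove, Orwell become insolvent.
  Morley: +80+40 → 120 ≥ 80
Round 4 — Morley becomes insolvent.
  Elm: +10 → 10 < 40
No further insolvencies.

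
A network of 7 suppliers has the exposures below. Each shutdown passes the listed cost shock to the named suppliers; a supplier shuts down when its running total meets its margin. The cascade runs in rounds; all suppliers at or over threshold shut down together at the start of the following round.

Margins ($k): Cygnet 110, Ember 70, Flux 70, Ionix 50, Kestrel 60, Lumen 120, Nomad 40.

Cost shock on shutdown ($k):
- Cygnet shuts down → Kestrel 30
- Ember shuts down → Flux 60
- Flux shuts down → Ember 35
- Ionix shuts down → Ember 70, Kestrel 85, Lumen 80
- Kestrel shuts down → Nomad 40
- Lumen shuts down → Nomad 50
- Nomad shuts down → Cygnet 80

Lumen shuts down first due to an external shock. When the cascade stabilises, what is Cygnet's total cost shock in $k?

80

Round 1 — Lumen shuts down (initial).
  Nomad: +50 → 50 ≥ 40
Round 2 — Nomad shuts down.
  Cygnet: +80 → 80 < 110
No further shutdowns.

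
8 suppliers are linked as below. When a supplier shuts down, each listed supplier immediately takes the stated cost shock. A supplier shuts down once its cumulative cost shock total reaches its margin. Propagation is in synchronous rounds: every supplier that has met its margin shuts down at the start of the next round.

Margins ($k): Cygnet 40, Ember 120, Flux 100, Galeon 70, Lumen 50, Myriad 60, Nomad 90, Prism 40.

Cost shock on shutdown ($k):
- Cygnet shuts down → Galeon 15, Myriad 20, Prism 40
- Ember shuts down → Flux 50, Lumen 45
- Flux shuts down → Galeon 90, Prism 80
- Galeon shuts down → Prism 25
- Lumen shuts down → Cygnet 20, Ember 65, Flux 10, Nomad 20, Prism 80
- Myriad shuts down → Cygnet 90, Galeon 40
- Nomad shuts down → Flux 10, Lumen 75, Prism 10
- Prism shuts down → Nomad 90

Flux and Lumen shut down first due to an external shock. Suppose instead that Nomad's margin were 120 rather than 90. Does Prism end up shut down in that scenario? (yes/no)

With Nomad's margin at 120:
Round 1 — Flux, Lumen shut down (initial).
  Cygnet: +20 → 20 < 40
  Ember: +65 → 65 < 120
  Galeon: +90 → 90 ≥ 70
  Nomad: +20 → 20 < 120
  Prism: +80+80 → 160 ≥ 40
Round 2 — Galeon, Prism shut down.
  Nomad: +90 → 110 < 120
No further shutdowns.

yes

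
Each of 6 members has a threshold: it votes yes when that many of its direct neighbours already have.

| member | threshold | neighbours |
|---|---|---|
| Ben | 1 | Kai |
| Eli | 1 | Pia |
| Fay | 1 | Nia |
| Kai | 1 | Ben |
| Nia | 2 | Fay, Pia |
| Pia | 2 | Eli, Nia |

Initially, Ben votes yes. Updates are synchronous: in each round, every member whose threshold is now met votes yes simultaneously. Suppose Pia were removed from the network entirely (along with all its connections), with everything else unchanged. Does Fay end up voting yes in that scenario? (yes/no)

With Pia removed:
Round 1 — Ben votes yes (initial).
Round 2 — checking thresholds:
  Kai: 1 of 1 neighbours ≥ 1, votes yes.
Round 3 — no new yes votes; cascade stops.

no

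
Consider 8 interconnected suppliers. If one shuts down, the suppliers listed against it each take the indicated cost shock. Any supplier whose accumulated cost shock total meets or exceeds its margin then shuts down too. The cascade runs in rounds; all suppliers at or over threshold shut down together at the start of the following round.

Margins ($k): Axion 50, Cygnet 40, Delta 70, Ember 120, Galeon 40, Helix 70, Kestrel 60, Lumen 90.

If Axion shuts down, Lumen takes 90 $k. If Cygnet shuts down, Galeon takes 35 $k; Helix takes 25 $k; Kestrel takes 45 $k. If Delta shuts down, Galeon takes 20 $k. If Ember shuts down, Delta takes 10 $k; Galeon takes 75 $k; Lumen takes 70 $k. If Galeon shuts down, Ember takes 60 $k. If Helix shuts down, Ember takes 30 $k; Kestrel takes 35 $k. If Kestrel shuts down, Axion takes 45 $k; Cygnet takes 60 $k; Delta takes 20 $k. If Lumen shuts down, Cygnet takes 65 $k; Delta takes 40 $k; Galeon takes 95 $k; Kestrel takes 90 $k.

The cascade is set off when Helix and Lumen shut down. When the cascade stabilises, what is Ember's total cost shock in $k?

Round 1 — Helix, Lumen shut down (initial).
  Cygnet: +65 → 65 ≥ 40
  Delta: +40 → 40 < 70
  Ember: +30 → 30 < 120
  Galeon: +95 → 95 ≥ 40
  Kestrel: +35+90 → 125 ≥ 60
Round 2 — Cygnet, Galeon, Kestrel shut down.
  Axion: +45 → 45 < 50
  Delta: +20 → 60 < 70
  Ember: +60 → 90 < 120
No further shutdowns.

90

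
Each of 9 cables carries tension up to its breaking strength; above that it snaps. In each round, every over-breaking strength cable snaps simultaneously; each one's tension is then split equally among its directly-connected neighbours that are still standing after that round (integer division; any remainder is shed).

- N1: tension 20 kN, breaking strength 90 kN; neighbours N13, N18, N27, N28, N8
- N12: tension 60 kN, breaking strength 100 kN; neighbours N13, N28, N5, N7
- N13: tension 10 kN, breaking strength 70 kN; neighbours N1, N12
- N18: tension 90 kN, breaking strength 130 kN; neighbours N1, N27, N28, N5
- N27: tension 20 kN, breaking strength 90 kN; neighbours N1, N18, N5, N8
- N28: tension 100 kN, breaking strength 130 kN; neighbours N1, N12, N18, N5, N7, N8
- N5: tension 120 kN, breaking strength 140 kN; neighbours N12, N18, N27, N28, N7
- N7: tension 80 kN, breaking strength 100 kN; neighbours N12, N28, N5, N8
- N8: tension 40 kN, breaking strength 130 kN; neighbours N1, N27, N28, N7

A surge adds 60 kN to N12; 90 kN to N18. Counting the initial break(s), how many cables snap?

9

Round 1 — N12 at 120 > 100; N18 at 180 > 130. N12, N18 snap.
  N12 sheds 120 kN to N13, N28, N5, N7: 30 each.
    N13: 10+30 = 40 ≤ 70
    N28: 100+30 = 130 ≤ 130
    N5: 120+30 = 150 > 140
    N7: 80+30 = 110 > 100
  N18 sheds 180 kN to N1, N27, N28, N5: 45 each.
    N1: 20+45 = 65 ≤ 90
    N27: 20+45 = 65 ≤ 90
    N28: 130+45 = 175 > 130
    N5: 150+45 = 195 > 140
Round 2 — N28, N5, N7 snap.
  N28 sheds 175 kN to N1, N8: 87 each (1 lost).
    N1: 65+87 = 152 > 90
    N8: 40+87 = 127 ≤ 130
  N5 sheds 195 kN to N27: 195 each.
    N27: 65+195 = 260 > 90
  N7 sheds 110 kN to N8: 110 each.
    N8: 127+110 = 237 > 130
Round 3 — N1, N27, N8 snap.
  N1 sheds 152 kN to N13: 152 each.
    N13: 40+152 = 192 > 70
  N27 sheds 260 kN: no online neighbours, lost.
  N8 sheds 237 kN: no online neighbours, lost.
Round 4 — N13 snaps.
  N13 sheds 192 kN: no online neighbours, lost.
No further breaks.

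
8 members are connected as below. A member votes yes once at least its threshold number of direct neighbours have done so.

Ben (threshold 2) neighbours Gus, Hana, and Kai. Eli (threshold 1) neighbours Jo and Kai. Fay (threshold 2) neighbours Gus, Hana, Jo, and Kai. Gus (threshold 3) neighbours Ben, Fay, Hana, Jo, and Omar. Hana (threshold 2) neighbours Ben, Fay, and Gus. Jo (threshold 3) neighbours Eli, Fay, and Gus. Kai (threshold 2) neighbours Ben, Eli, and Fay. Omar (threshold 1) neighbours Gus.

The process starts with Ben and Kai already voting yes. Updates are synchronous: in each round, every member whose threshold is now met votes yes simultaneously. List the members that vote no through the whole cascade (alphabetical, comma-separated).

Round 1 — Ben, Kai vote yes (initial).
Round 2 — checking thresholds:
  Eli: 1 of 2 neighbours ≥ 1, votes yes.
  Fay: 1 of 4 neighbours < 2, holds.
  Gus: 1 of 5 neighbours < 3, holds.
  Hana: 1 of 3 neighbours < 2, holds.
Round 3 — no new yes votes; cascade stops.

Fay, Gus, Hana, Jo, Omar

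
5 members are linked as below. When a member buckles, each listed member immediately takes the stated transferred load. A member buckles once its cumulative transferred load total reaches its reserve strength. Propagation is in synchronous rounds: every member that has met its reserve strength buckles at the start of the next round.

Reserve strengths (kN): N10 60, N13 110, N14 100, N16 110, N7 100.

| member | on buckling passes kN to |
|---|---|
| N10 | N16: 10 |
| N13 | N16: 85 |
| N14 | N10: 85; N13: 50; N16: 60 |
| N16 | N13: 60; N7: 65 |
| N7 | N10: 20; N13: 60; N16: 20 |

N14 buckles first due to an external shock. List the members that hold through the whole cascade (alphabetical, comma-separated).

N13, N16, N7

Round 1 — N14 buckles (initial).
  N10: +85 → 85 ≥ 60
  N13: +50 → 50 < 110
  N16: +60 → 60 < 110
Round 2 — N10 buckles.
  N16: +10 → 70 < 110
No further bucklings.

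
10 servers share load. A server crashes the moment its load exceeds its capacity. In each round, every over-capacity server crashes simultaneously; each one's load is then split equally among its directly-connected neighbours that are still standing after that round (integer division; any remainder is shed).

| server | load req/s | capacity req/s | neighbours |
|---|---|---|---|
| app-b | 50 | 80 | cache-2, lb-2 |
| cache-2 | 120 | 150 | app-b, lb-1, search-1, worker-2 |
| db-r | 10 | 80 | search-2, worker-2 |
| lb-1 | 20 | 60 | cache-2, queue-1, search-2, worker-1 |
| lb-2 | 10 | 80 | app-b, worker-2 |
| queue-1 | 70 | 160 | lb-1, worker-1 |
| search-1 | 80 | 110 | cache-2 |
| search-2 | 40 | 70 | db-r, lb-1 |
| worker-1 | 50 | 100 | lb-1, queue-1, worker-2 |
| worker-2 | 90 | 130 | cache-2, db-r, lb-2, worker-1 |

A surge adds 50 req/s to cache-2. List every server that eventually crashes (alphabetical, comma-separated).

Round 1 — cache-2 at 170 > 150. cache-2 crashes.
  cache-2 sheds 170 req/s to app-b, lb-1, search-1, worker-2: 42 each (2 lost).
    app-b: 50+42 = 92 > 80
    lb-1: 20+42 = 62 > 60
    search-1: 80+42 = 122 > 110
    worker-2: 90+42 = 132 > 130
Round 2 — app-b, lb-1, search-1, worker-2 crash.
  app-b sheds 92 req/s to lb-2: 92 each.
    lb-2: 10+92 = 102 > 80
  lb-1 sheds 62 req/s to queue-1, search-2, worker-1: 20 each (2 lost).
    queue-1: 70+20 = 90 ≤ 160
    search-2: 40+20 = 60 ≤ 70
    worker-1: 50+20 = 70 ≤ 100
  search-1 sheds 122 req/s: no online neighbours, lost.
  worker-2 sheds 132 req/s to db-r, lb-2, worker-1: 44 each.
    db-r: 10+44 = 54 ≤ 80
    lb-2: 102+44 = 146 > 80
    worker-1: 70+44 = 114 > 100
Round 3 — lb-2, worker-1 crash.
  lb-2 sheds 146 req/s: no online neighbours, lost.
  worker-1 sheds 114 req/s to queue-1: 114 each.
    queue-1: 90+114 = 204 > 160
Round 4 — queue-1 crashes.
  queue-1 sheds 204 req/s: no online neighbours, lost.
No further crashes.

app-b, cache-2, lb-1, lb-2, queue-1, search-1, worker-1, worker-2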